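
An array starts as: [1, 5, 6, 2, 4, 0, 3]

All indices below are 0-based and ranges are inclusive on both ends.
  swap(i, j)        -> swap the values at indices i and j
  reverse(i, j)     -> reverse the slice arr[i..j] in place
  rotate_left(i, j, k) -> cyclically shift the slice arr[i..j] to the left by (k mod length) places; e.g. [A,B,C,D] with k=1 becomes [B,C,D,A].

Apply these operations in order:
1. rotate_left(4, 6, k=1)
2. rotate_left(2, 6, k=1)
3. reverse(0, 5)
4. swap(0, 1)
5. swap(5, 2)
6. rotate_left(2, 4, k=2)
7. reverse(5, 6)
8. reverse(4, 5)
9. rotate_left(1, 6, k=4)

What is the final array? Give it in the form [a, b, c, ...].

After 1 (rotate_left(4, 6, k=1)): [1, 5, 6, 2, 0, 3, 4]
After 2 (rotate_left(2, 6, k=1)): [1, 5, 2, 0, 3, 4, 6]
After 3 (reverse(0, 5)): [4, 3, 0, 2, 5, 1, 6]
After 4 (swap(0, 1)): [3, 4, 0, 2, 5, 1, 6]
After 5 (swap(5, 2)): [3, 4, 1, 2, 5, 0, 6]
After 6 (rotate_left(2, 4, k=2)): [3, 4, 5, 1, 2, 0, 6]
After 7 (reverse(5, 6)): [3, 4, 5, 1, 2, 6, 0]
After 8 (reverse(4, 5)): [3, 4, 5, 1, 6, 2, 0]
After 9 (rotate_left(1, 6, k=4)): [3, 2, 0, 4, 5, 1, 6]

Answer: [3, 2, 0, 4, 5, 1, 6]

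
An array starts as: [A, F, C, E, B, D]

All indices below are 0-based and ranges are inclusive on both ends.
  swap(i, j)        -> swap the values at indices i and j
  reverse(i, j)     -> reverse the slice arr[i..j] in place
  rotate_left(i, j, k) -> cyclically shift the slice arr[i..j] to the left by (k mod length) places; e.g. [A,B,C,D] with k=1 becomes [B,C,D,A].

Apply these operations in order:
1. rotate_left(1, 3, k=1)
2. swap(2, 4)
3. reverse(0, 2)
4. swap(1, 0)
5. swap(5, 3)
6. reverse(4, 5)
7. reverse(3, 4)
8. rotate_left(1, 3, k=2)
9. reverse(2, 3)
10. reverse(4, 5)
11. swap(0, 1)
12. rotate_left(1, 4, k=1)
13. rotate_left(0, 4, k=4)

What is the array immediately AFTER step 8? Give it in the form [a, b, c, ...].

Answer: [C, F, B, A, D, E]

Derivation:
After 1 (rotate_left(1, 3, k=1)): [A, C, E, F, B, D]
After 2 (swap(2, 4)): [A, C, B, F, E, D]
After 3 (reverse(0, 2)): [B, C, A, F, E, D]
After 4 (swap(1, 0)): [C, B, A, F, E, D]
After 5 (swap(5, 3)): [C, B, A, D, E, F]
After 6 (reverse(4, 5)): [C, B, A, D, F, E]
After 7 (reverse(3, 4)): [C, B, A, F, D, E]
After 8 (rotate_left(1, 3, k=2)): [C, F, B, A, D, E]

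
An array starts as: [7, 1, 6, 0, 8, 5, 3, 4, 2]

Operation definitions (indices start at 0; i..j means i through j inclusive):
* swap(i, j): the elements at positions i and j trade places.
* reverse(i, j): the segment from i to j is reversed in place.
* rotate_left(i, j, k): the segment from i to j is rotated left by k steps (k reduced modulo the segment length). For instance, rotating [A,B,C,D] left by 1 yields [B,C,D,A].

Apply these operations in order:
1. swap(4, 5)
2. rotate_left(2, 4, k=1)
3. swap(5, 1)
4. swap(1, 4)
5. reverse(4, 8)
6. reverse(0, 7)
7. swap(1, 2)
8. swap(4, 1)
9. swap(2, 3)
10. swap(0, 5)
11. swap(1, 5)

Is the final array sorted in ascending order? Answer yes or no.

After 1 (swap(4, 5)): [7, 1, 6, 0, 5, 8, 3, 4, 2]
After 2 (rotate_left(2, 4, k=1)): [7, 1, 0, 5, 6, 8, 3, 4, 2]
After 3 (swap(5, 1)): [7, 8, 0, 5, 6, 1, 3, 4, 2]
After 4 (swap(1, 4)): [7, 6, 0, 5, 8, 1, 3, 4, 2]
After 5 (reverse(4, 8)): [7, 6, 0, 5, 2, 4, 3, 1, 8]
After 6 (reverse(0, 7)): [1, 3, 4, 2, 5, 0, 6, 7, 8]
After 7 (swap(1, 2)): [1, 4, 3, 2, 5, 0, 6, 7, 8]
After 8 (swap(4, 1)): [1, 5, 3, 2, 4, 0, 6, 7, 8]
After 9 (swap(2, 3)): [1, 5, 2, 3, 4, 0, 6, 7, 8]
After 10 (swap(0, 5)): [0, 5, 2, 3, 4, 1, 6, 7, 8]
After 11 (swap(1, 5)): [0, 1, 2, 3, 4, 5, 6, 7, 8]

Answer: yes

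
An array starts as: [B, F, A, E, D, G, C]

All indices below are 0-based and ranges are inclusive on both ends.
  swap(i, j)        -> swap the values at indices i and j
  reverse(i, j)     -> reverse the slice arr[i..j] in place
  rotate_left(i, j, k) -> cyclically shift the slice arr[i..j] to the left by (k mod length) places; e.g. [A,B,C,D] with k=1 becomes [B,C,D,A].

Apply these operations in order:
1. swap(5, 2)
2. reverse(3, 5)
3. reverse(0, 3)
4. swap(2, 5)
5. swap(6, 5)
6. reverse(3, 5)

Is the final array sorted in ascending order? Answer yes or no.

Answer: no

Derivation:
After 1 (swap(5, 2)): [B, F, G, E, D, A, C]
After 2 (reverse(3, 5)): [B, F, G, A, D, E, C]
After 3 (reverse(0, 3)): [A, G, F, B, D, E, C]
After 4 (swap(2, 5)): [A, G, E, B, D, F, C]
After 5 (swap(6, 5)): [A, G, E, B, D, C, F]
After 6 (reverse(3, 5)): [A, G, E, C, D, B, F]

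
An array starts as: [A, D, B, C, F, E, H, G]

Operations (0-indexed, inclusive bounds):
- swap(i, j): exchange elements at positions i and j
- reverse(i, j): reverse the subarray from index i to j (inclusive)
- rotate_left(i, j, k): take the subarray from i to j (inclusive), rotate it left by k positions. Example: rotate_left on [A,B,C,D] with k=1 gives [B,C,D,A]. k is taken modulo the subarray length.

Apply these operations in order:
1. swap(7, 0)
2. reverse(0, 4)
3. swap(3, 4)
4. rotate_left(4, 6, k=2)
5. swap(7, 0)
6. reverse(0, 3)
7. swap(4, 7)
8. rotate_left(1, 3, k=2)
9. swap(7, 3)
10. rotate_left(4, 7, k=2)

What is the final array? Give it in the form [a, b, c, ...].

After 1 (swap(7, 0)): [G, D, B, C, F, E, H, A]
After 2 (reverse(0, 4)): [F, C, B, D, G, E, H, A]
After 3 (swap(3, 4)): [F, C, B, G, D, E, H, A]
After 4 (rotate_left(4, 6, k=2)): [F, C, B, G, H, D, E, A]
After 5 (swap(7, 0)): [A, C, B, G, H, D, E, F]
After 6 (reverse(0, 3)): [G, B, C, A, H, D, E, F]
After 7 (swap(4, 7)): [G, B, C, A, F, D, E, H]
After 8 (rotate_left(1, 3, k=2)): [G, A, B, C, F, D, E, H]
After 9 (swap(7, 3)): [G, A, B, H, F, D, E, C]
After 10 (rotate_left(4, 7, k=2)): [G, A, B, H, E, C, F, D]

Answer: [G, A, B, H, E, C, F, D]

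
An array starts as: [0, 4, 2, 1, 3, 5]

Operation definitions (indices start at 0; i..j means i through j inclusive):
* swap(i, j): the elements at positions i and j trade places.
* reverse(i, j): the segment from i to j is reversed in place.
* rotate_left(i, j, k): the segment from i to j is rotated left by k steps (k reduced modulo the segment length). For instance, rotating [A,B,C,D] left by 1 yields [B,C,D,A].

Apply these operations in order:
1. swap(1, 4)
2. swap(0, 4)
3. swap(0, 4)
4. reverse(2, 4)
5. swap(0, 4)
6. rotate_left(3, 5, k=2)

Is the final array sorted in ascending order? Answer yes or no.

Answer: no

Derivation:
After 1 (swap(1, 4)): [0, 3, 2, 1, 4, 5]
After 2 (swap(0, 4)): [4, 3, 2, 1, 0, 5]
After 3 (swap(0, 4)): [0, 3, 2, 1, 4, 5]
After 4 (reverse(2, 4)): [0, 3, 4, 1, 2, 5]
After 5 (swap(0, 4)): [2, 3, 4, 1, 0, 5]
After 6 (rotate_left(3, 5, k=2)): [2, 3, 4, 5, 1, 0]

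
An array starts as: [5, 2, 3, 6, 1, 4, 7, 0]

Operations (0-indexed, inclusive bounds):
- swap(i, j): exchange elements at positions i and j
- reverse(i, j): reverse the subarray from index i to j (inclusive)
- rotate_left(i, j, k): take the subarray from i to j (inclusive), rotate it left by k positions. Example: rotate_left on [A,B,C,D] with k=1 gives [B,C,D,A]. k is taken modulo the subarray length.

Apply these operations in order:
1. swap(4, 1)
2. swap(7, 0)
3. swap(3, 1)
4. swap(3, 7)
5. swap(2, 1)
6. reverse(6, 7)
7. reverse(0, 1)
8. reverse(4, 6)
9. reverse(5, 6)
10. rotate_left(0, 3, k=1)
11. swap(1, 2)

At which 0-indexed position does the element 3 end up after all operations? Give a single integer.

Answer: 3

Derivation:
After 1 (swap(4, 1)): [5, 1, 3, 6, 2, 4, 7, 0]
After 2 (swap(7, 0)): [0, 1, 3, 6, 2, 4, 7, 5]
After 3 (swap(3, 1)): [0, 6, 3, 1, 2, 4, 7, 5]
After 4 (swap(3, 7)): [0, 6, 3, 5, 2, 4, 7, 1]
After 5 (swap(2, 1)): [0, 3, 6, 5, 2, 4, 7, 1]
After 6 (reverse(6, 7)): [0, 3, 6, 5, 2, 4, 1, 7]
After 7 (reverse(0, 1)): [3, 0, 6, 5, 2, 4, 1, 7]
After 8 (reverse(4, 6)): [3, 0, 6, 5, 1, 4, 2, 7]
After 9 (reverse(5, 6)): [3, 0, 6, 5, 1, 2, 4, 7]
After 10 (rotate_left(0, 3, k=1)): [0, 6, 5, 3, 1, 2, 4, 7]
After 11 (swap(1, 2)): [0, 5, 6, 3, 1, 2, 4, 7]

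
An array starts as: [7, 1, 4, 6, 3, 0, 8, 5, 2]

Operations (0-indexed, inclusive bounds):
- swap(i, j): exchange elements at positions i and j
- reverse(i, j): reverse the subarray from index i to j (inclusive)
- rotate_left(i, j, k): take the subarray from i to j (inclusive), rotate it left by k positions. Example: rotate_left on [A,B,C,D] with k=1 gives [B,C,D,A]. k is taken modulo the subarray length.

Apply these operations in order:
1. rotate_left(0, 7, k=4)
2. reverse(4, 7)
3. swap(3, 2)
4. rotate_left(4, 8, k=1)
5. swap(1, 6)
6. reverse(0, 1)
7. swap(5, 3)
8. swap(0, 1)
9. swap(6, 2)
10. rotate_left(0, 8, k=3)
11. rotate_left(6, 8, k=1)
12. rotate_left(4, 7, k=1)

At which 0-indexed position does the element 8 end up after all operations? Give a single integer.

After 1 (rotate_left(0, 7, k=4)): [3, 0, 8, 5, 7, 1, 4, 6, 2]
After 2 (reverse(4, 7)): [3, 0, 8, 5, 6, 4, 1, 7, 2]
After 3 (swap(3, 2)): [3, 0, 5, 8, 6, 4, 1, 7, 2]
After 4 (rotate_left(4, 8, k=1)): [3, 0, 5, 8, 4, 1, 7, 2, 6]
After 5 (swap(1, 6)): [3, 7, 5, 8, 4, 1, 0, 2, 6]
After 6 (reverse(0, 1)): [7, 3, 5, 8, 4, 1, 0, 2, 6]
After 7 (swap(5, 3)): [7, 3, 5, 1, 4, 8, 0, 2, 6]
After 8 (swap(0, 1)): [3, 7, 5, 1, 4, 8, 0, 2, 6]
After 9 (swap(6, 2)): [3, 7, 0, 1, 4, 8, 5, 2, 6]
After 10 (rotate_left(0, 8, k=3)): [1, 4, 8, 5, 2, 6, 3, 7, 0]
After 11 (rotate_left(6, 8, k=1)): [1, 4, 8, 5, 2, 6, 7, 0, 3]
After 12 (rotate_left(4, 7, k=1)): [1, 4, 8, 5, 6, 7, 0, 2, 3]

Answer: 2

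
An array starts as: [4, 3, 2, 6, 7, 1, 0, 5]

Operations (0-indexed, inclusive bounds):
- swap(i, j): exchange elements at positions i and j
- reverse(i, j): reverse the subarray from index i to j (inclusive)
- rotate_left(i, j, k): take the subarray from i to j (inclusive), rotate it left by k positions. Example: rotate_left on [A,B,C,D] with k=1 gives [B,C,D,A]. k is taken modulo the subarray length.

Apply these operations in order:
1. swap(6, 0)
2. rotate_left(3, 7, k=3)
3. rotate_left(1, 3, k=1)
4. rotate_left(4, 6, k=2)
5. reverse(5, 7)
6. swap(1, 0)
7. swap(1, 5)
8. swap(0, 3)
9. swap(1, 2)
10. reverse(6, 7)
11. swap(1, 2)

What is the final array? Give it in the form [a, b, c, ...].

After 1 (swap(6, 0)): [0, 3, 2, 6, 7, 1, 4, 5]
After 2 (rotate_left(3, 7, k=3)): [0, 3, 2, 4, 5, 6, 7, 1]
After 3 (rotate_left(1, 3, k=1)): [0, 2, 4, 3, 5, 6, 7, 1]
After 4 (rotate_left(4, 6, k=2)): [0, 2, 4, 3, 7, 5, 6, 1]
After 5 (reverse(5, 7)): [0, 2, 4, 3, 7, 1, 6, 5]
After 6 (swap(1, 0)): [2, 0, 4, 3, 7, 1, 6, 5]
After 7 (swap(1, 5)): [2, 1, 4, 3, 7, 0, 6, 5]
After 8 (swap(0, 3)): [3, 1, 4, 2, 7, 0, 6, 5]
After 9 (swap(1, 2)): [3, 4, 1, 2, 7, 0, 6, 5]
After 10 (reverse(6, 7)): [3, 4, 1, 2, 7, 0, 5, 6]
After 11 (swap(1, 2)): [3, 1, 4, 2, 7, 0, 5, 6]

Answer: [3, 1, 4, 2, 7, 0, 5, 6]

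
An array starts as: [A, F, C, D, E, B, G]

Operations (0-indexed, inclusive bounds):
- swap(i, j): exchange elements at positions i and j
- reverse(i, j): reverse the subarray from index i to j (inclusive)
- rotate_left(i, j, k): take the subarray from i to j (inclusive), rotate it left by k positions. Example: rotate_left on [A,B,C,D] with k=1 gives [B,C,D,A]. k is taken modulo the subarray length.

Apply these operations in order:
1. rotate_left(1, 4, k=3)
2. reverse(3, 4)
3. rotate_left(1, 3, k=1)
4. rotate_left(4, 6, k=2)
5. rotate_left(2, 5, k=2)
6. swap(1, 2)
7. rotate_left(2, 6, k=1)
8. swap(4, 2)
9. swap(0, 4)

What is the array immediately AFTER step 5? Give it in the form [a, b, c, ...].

After 1 (rotate_left(1, 4, k=3)): [A, E, F, C, D, B, G]
After 2 (reverse(3, 4)): [A, E, F, D, C, B, G]
After 3 (rotate_left(1, 3, k=1)): [A, F, D, E, C, B, G]
After 4 (rotate_left(4, 6, k=2)): [A, F, D, E, G, C, B]
After 5 (rotate_left(2, 5, k=2)): [A, F, G, C, D, E, B]

Answer: [A, F, G, C, D, E, B]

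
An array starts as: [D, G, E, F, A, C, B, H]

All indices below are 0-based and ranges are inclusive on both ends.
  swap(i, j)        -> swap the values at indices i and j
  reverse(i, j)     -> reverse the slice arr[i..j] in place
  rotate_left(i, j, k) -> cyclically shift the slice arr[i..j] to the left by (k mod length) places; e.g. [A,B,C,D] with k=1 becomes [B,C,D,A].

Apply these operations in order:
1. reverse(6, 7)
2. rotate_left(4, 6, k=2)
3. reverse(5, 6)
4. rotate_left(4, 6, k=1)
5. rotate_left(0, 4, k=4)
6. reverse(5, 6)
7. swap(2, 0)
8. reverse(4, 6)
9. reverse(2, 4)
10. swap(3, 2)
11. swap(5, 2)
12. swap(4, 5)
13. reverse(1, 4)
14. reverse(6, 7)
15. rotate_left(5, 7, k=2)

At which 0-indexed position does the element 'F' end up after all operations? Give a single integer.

Answer: 5

Derivation:
After 1 (reverse(6, 7)): [D, G, E, F, A, C, H, B]
After 2 (rotate_left(4, 6, k=2)): [D, G, E, F, H, A, C, B]
After 3 (reverse(5, 6)): [D, G, E, F, H, C, A, B]
After 4 (rotate_left(4, 6, k=1)): [D, G, E, F, C, A, H, B]
After 5 (rotate_left(0, 4, k=4)): [C, D, G, E, F, A, H, B]
After 6 (reverse(5, 6)): [C, D, G, E, F, H, A, B]
After 7 (swap(2, 0)): [G, D, C, E, F, H, A, B]
After 8 (reverse(4, 6)): [G, D, C, E, A, H, F, B]
After 9 (reverse(2, 4)): [G, D, A, E, C, H, F, B]
After 10 (swap(3, 2)): [G, D, E, A, C, H, F, B]
After 11 (swap(5, 2)): [G, D, H, A, C, E, F, B]
After 12 (swap(4, 5)): [G, D, H, A, E, C, F, B]
After 13 (reverse(1, 4)): [G, E, A, H, D, C, F, B]
After 14 (reverse(6, 7)): [G, E, A, H, D, C, B, F]
After 15 (rotate_left(5, 7, k=2)): [G, E, A, H, D, F, C, B]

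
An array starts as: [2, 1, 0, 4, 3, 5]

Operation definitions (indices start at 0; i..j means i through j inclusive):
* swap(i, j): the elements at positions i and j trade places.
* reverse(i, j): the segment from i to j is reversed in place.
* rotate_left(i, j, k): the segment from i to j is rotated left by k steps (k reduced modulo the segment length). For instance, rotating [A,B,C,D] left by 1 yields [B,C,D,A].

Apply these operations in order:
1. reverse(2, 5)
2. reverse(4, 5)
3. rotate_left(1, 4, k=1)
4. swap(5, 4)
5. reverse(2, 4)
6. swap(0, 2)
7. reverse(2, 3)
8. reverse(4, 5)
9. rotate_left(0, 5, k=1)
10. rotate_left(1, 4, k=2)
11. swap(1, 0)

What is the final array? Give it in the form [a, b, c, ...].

After 1 (reverse(2, 5)): [2, 1, 5, 3, 4, 0]
After 2 (reverse(4, 5)): [2, 1, 5, 3, 0, 4]
After 3 (rotate_left(1, 4, k=1)): [2, 5, 3, 0, 1, 4]
After 4 (swap(5, 4)): [2, 5, 3, 0, 4, 1]
After 5 (reverse(2, 4)): [2, 5, 4, 0, 3, 1]
After 6 (swap(0, 2)): [4, 5, 2, 0, 3, 1]
After 7 (reverse(2, 3)): [4, 5, 0, 2, 3, 1]
After 8 (reverse(4, 5)): [4, 5, 0, 2, 1, 3]
After 9 (rotate_left(0, 5, k=1)): [5, 0, 2, 1, 3, 4]
After 10 (rotate_left(1, 4, k=2)): [5, 1, 3, 0, 2, 4]
After 11 (swap(1, 0)): [1, 5, 3, 0, 2, 4]

Answer: [1, 5, 3, 0, 2, 4]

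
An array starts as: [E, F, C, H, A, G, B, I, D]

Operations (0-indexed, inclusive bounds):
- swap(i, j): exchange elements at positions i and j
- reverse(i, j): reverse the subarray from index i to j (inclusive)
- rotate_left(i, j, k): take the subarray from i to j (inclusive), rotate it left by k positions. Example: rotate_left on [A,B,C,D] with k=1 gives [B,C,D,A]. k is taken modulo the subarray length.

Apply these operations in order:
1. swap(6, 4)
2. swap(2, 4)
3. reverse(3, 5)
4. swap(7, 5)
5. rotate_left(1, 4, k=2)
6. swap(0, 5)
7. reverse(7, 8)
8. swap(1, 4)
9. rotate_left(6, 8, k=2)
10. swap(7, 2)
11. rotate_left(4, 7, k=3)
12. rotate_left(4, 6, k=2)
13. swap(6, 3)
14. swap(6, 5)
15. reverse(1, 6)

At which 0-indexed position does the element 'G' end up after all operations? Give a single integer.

After 1 (swap(6, 4)): [E, F, C, H, B, G, A, I, D]
After 2 (swap(2, 4)): [E, F, B, H, C, G, A, I, D]
After 3 (reverse(3, 5)): [E, F, B, G, C, H, A, I, D]
After 4 (swap(7, 5)): [E, F, B, G, C, I, A, H, D]
After 5 (rotate_left(1, 4, k=2)): [E, G, C, F, B, I, A, H, D]
After 6 (swap(0, 5)): [I, G, C, F, B, E, A, H, D]
After 7 (reverse(7, 8)): [I, G, C, F, B, E, A, D, H]
After 8 (swap(1, 4)): [I, B, C, F, G, E, A, D, H]
After 9 (rotate_left(6, 8, k=2)): [I, B, C, F, G, E, H, A, D]
After 10 (swap(7, 2)): [I, B, A, F, G, E, H, C, D]
After 11 (rotate_left(4, 7, k=3)): [I, B, A, F, C, G, E, H, D]
After 12 (rotate_left(4, 6, k=2)): [I, B, A, F, E, C, G, H, D]
After 13 (swap(6, 3)): [I, B, A, G, E, C, F, H, D]
After 14 (swap(6, 5)): [I, B, A, G, E, F, C, H, D]
After 15 (reverse(1, 6)): [I, C, F, E, G, A, B, H, D]

Answer: 4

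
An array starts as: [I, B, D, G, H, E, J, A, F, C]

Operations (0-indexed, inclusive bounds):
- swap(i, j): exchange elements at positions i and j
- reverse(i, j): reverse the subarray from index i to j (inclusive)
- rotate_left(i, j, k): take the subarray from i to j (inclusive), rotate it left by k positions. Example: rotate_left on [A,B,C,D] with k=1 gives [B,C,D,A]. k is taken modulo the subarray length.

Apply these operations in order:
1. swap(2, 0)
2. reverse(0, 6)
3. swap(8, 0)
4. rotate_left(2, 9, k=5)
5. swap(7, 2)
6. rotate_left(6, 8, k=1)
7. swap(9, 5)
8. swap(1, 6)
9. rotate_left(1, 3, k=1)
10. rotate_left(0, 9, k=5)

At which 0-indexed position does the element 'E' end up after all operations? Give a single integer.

After 1 (swap(2, 0)): [D, B, I, G, H, E, J, A, F, C]
After 2 (reverse(0, 6)): [J, E, H, G, I, B, D, A, F, C]
After 3 (swap(8, 0)): [F, E, H, G, I, B, D, A, J, C]
After 4 (rotate_left(2, 9, k=5)): [F, E, A, J, C, H, G, I, B, D]
After 5 (swap(7, 2)): [F, E, I, J, C, H, G, A, B, D]
After 6 (rotate_left(6, 8, k=1)): [F, E, I, J, C, H, A, B, G, D]
After 7 (swap(9, 5)): [F, E, I, J, C, D, A, B, G, H]
After 8 (swap(1, 6)): [F, A, I, J, C, D, E, B, G, H]
After 9 (rotate_left(1, 3, k=1)): [F, I, J, A, C, D, E, B, G, H]
After 10 (rotate_left(0, 9, k=5)): [D, E, B, G, H, F, I, J, A, C]

Answer: 1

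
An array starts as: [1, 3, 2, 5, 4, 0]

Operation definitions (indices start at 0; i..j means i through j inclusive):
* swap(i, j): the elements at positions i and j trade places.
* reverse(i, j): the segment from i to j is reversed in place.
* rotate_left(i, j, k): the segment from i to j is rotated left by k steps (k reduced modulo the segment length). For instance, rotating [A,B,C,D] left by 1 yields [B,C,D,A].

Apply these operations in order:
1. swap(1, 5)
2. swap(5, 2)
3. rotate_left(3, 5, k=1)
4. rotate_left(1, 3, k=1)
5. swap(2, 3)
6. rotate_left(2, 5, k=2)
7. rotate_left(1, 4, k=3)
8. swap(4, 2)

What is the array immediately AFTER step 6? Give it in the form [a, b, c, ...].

After 1 (swap(1, 5)): [1, 0, 2, 5, 4, 3]
After 2 (swap(5, 2)): [1, 0, 3, 5, 4, 2]
After 3 (rotate_left(3, 5, k=1)): [1, 0, 3, 4, 2, 5]
After 4 (rotate_left(1, 3, k=1)): [1, 3, 4, 0, 2, 5]
After 5 (swap(2, 3)): [1, 3, 0, 4, 2, 5]
After 6 (rotate_left(2, 5, k=2)): [1, 3, 2, 5, 0, 4]

Answer: [1, 3, 2, 5, 0, 4]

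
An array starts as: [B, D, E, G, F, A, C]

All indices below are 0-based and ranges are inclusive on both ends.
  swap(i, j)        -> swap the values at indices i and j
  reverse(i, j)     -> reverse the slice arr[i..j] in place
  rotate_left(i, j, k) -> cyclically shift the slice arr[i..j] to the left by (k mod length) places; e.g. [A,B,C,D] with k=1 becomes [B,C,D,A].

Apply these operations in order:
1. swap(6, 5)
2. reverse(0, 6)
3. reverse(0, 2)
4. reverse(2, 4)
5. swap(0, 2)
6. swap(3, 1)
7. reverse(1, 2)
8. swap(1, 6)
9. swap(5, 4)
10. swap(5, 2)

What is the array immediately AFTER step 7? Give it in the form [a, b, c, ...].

After 1 (swap(6, 5)): [B, D, E, G, F, C, A]
After 2 (reverse(0, 6)): [A, C, F, G, E, D, B]
After 3 (reverse(0, 2)): [F, C, A, G, E, D, B]
After 4 (reverse(2, 4)): [F, C, E, G, A, D, B]
After 5 (swap(0, 2)): [E, C, F, G, A, D, B]
After 6 (swap(3, 1)): [E, G, F, C, A, D, B]
After 7 (reverse(1, 2)): [E, F, G, C, A, D, B]

Answer: [E, F, G, C, A, D, B]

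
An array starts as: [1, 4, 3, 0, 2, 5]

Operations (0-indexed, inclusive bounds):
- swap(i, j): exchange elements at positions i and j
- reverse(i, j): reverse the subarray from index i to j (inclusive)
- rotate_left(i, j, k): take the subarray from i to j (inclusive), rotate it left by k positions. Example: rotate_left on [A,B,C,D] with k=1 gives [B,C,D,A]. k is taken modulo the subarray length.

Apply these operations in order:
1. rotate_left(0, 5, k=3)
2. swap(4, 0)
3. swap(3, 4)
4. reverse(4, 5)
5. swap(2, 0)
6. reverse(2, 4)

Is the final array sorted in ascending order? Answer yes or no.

After 1 (rotate_left(0, 5, k=3)): [0, 2, 5, 1, 4, 3]
After 2 (swap(4, 0)): [4, 2, 5, 1, 0, 3]
After 3 (swap(3, 4)): [4, 2, 5, 0, 1, 3]
After 4 (reverse(4, 5)): [4, 2, 5, 0, 3, 1]
After 5 (swap(2, 0)): [5, 2, 4, 0, 3, 1]
After 6 (reverse(2, 4)): [5, 2, 3, 0, 4, 1]

Answer: no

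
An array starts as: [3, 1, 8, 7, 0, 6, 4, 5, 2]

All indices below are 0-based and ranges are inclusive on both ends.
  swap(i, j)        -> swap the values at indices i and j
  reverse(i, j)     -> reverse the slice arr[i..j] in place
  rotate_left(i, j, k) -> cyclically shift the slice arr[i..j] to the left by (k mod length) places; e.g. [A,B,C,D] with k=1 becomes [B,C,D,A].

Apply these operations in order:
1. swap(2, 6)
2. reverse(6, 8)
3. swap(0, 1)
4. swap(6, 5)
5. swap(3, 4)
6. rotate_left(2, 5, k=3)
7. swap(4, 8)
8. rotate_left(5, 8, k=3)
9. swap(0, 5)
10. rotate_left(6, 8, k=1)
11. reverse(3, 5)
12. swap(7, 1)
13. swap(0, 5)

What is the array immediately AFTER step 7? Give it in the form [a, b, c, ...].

Answer: [1, 3, 2, 4, 8, 7, 6, 5, 0]

Derivation:
After 1 (swap(2, 6)): [3, 1, 4, 7, 0, 6, 8, 5, 2]
After 2 (reverse(6, 8)): [3, 1, 4, 7, 0, 6, 2, 5, 8]
After 3 (swap(0, 1)): [1, 3, 4, 7, 0, 6, 2, 5, 8]
After 4 (swap(6, 5)): [1, 3, 4, 7, 0, 2, 6, 5, 8]
After 5 (swap(3, 4)): [1, 3, 4, 0, 7, 2, 6, 5, 8]
After 6 (rotate_left(2, 5, k=3)): [1, 3, 2, 4, 0, 7, 6, 5, 8]
After 7 (swap(4, 8)): [1, 3, 2, 4, 8, 7, 6, 5, 0]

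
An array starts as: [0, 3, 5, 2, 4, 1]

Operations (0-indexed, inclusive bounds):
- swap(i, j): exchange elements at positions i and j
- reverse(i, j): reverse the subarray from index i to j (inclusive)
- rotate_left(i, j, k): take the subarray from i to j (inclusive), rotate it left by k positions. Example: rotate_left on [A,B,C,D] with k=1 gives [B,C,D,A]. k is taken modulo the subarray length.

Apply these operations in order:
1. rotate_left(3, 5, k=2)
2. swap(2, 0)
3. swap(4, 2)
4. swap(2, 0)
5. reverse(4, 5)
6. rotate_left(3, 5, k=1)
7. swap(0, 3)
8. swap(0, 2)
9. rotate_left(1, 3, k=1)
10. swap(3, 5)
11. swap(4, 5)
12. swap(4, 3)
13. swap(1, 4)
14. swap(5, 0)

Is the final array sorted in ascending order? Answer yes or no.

After 1 (rotate_left(3, 5, k=2)): [0, 3, 5, 1, 2, 4]
After 2 (swap(2, 0)): [5, 3, 0, 1, 2, 4]
After 3 (swap(4, 2)): [5, 3, 2, 1, 0, 4]
After 4 (swap(2, 0)): [2, 3, 5, 1, 0, 4]
After 5 (reverse(4, 5)): [2, 3, 5, 1, 4, 0]
After 6 (rotate_left(3, 5, k=1)): [2, 3, 5, 4, 0, 1]
After 7 (swap(0, 3)): [4, 3, 5, 2, 0, 1]
After 8 (swap(0, 2)): [5, 3, 4, 2, 0, 1]
After 9 (rotate_left(1, 3, k=1)): [5, 4, 2, 3, 0, 1]
After 10 (swap(3, 5)): [5, 4, 2, 1, 0, 3]
After 11 (swap(4, 5)): [5, 4, 2, 1, 3, 0]
After 12 (swap(4, 3)): [5, 4, 2, 3, 1, 0]
After 13 (swap(1, 4)): [5, 1, 2, 3, 4, 0]
After 14 (swap(5, 0)): [0, 1, 2, 3, 4, 5]

Answer: yes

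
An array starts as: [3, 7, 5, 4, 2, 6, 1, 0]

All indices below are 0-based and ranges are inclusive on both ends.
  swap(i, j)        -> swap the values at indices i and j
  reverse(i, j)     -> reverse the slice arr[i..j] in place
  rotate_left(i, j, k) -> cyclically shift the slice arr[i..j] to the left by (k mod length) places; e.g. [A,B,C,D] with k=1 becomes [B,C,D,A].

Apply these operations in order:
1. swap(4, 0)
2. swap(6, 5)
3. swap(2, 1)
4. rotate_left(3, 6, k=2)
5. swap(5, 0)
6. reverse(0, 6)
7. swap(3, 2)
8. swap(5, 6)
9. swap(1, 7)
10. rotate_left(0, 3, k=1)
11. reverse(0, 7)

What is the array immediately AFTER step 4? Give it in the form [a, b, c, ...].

Answer: [2, 5, 7, 1, 6, 4, 3, 0]

Derivation:
After 1 (swap(4, 0)): [2, 7, 5, 4, 3, 6, 1, 0]
After 2 (swap(6, 5)): [2, 7, 5, 4, 3, 1, 6, 0]
After 3 (swap(2, 1)): [2, 5, 7, 4, 3, 1, 6, 0]
After 4 (rotate_left(3, 6, k=2)): [2, 5, 7, 1, 6, 4, 3, 0]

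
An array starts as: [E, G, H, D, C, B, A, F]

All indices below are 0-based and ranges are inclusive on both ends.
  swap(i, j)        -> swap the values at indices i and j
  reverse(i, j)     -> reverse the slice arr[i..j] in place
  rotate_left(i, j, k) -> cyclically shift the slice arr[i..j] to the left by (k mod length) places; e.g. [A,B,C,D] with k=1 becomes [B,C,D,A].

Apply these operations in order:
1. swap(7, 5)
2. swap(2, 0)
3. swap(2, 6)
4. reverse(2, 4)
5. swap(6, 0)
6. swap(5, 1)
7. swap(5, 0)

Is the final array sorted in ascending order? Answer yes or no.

After 1 (swap(7, 5)): [E, G, H, D, C, F, A, B]
After 2 (swap(2, 0)): [H, G, E, D, C, F, A, B]
After 3 (swap(2, 6)): [H, G, A, D, C, F, E, B]
After 4 (reverse(2, 4)): [H, G, C, D, A, F, E, B]
After 5 (swap(6, 0)): [E, G, C, D, A, F, H, B]
After 6 (swap(5, 1)): [E, F, C, D, A, G, H, B]
After 7 (swap(5, 0)): [G, F, C, D, A, E, H, B]

Answer: no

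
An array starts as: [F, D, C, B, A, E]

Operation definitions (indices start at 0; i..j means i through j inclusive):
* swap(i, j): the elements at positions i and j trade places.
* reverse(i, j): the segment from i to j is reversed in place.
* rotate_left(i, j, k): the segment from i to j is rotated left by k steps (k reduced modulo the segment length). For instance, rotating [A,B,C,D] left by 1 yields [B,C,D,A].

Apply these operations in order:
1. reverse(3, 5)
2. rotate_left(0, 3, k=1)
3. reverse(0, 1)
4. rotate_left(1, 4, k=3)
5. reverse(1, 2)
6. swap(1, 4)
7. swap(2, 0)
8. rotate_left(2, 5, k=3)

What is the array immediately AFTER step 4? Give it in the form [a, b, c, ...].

After 1 (reverse(3, 5)): [F, D, C, E, A, B]
After 2 (rotate_left(0, 3, k=1)): [D, C, E, F, A, B]
After 3 (reverse(0, 1)): [C, D, E, F, A, B]
After 4 (rotate_left(1, 4, k=3)): [C, A, D, E, F, B]

Answer: [C, A, D, E, F, B]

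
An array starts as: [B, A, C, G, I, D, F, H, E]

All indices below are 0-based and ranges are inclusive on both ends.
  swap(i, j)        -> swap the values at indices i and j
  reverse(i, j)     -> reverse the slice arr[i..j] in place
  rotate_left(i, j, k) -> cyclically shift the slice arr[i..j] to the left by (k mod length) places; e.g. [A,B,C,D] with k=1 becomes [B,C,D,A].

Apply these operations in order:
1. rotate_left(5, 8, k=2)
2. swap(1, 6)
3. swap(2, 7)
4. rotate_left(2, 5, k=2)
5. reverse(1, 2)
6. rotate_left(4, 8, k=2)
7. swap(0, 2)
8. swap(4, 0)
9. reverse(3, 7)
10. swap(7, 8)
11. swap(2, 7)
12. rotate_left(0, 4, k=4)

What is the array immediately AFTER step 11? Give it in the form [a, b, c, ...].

After 1 (rotate_left(5, 8, k=2)): [B, A, C, G, I, H, E, D, F]
After 2 (swap(1, 6)): [B, E, C, G, I, H, A, D, F]
After 3 (swap(2, 7)): [B, E, D, G, I, H, A, C, F]
After 4 (rotate_left(2, 5, k=2)): [B, E, I, H, D, G, A, C, F]
After 5 (reverse(1, 2)): [B, I, E, H, D, G, A, C, F]
After 6 (rotate_left(4, 8, k=2)): [B, I, E, H, A, C, F, D, G]
After 7 (swap(0, 2)): [E, I, B, H, A, C, F, D, G]
After 8 (swap(4, 0)): [A, I, B, H, E, C, F, D, G]
After 9 (reverse(3, 7)): [A, I, B, D, F, C, E, H, G]
After 10 (swap(7, 8)): [A, I, B, D, F, C, E, G, H]
After 11 (swap(2, 7)): [A, I, G, D, F, C, E, B, H]

Answer: [A, I, G, D, F, C, E, B, H]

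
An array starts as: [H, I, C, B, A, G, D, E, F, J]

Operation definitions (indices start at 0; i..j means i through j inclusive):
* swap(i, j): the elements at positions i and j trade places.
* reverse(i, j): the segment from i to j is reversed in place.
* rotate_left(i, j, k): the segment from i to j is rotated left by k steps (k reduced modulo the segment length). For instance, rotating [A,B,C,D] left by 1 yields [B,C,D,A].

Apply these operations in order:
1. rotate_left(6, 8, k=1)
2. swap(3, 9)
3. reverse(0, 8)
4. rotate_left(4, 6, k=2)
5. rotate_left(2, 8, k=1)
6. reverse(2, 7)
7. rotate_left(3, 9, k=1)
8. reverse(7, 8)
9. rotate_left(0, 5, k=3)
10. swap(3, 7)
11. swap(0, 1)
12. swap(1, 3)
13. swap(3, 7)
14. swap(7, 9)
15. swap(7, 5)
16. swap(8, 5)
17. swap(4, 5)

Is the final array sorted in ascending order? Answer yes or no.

Answer: yes

Derivation:
After 1 (rotate_left(6, 8, k=1)): [H, I, C, B, A, G, E, F, D, J]
After 2 (swap(3, 9)): [H, I, C, J, A, G, E, F, D, B]
After 3 (reverse(0, 8)): [D, F, E, G, A, J, C, I, H, B]
After 4 (rotate_left(4, 6, k=2)): [D, F, E, G, C, A, J, I, H, B]
After 5 (rotate_left(2, 8, k=1)): [D, F, G, C, A, J, I, H, E, B]
After 6 (reverse(2, 7)): [D, F, H, I, J, A, C, G, E, B]
After 7 (rotate_left(3, 9, k=1)): [D, F, H, J, A, C, G, E, B, I]
After 8 (reverse(7, 8)): [D, F, H, J, A, C, G, B, E, I]
After 9 (rotate_left(0, 5, k=3)): [J, A, C, D, F, H, G, B, E, I]
After 10 (swap(3, 7)): [J, A, C, B, F, H, G, D, E, I]
After 11 (swap(0, 1)): [A, J, C, B, F, H, G, D, E, I]
After 12 (swap(1, 3)): [A, B, C, J, F, H, G, D, E, I]
After 13 (swap(3, 7)): [A, B, C, D, F, H, G, J, E, I]
After 14 (swap(7, 9)): [A, B, C, D, F, H, G, I, E, J]
After 15 (swap(7, 5)): [A, B, C, D, F, I, G, H, E, J]
After 16 (swap(8, 5)): [A, B, C, D, F, E, G, H, I, J]
After 17 (swap(4, 5)): [A, B, C, D, E, F, G, H, I, J]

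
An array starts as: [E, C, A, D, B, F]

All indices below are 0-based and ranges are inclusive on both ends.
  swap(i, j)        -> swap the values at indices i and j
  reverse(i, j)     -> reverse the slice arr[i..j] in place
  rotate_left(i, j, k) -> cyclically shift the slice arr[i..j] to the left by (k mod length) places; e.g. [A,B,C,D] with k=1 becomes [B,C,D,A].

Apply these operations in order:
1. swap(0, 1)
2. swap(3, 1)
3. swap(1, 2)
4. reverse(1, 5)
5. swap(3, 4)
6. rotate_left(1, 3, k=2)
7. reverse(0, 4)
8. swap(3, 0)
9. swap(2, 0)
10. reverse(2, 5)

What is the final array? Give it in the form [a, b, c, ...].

After 1 (swap(0, 1)): [C, E, A, D, B, F]
After 2 (swap(3, 1)): [C, D, A, E, B, F]
After 3 (swap(1, 2)): [C, A, D, E, B, F]
After 4 (reverse(1, 5)): [C, F, B, E, D, A]
After 5 (swap(3, 4)): [C, F, B, D, E, A]
After 6 (rotate_left(1, 3, k=2)): [C, D, F, B, E, A]
After 7 (reverse(0, 4)): [E, B, F, D, C, A]
After 8 (swap(3, 0)): [D, B, F, E, C, A]
After 9 (swap(2, 0)): [F, B, D, E, C, A]
After 10 (reverse(2, 5)): [F, B, A, C, E, D]

Answer: [F, B, A, C, E, D]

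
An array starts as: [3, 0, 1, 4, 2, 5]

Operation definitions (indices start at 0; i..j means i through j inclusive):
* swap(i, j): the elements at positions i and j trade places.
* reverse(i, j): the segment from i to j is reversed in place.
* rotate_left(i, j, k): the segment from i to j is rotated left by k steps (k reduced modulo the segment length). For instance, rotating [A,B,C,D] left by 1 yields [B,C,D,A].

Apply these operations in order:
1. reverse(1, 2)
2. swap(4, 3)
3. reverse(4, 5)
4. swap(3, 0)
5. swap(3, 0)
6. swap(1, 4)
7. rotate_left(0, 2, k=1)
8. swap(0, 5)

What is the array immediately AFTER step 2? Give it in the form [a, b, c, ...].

After 1 (reverse(1, 2)): [3, 1, 0, 4, 2, 5]
After 2 (swap(4, 3)): [3, 1, 0, 2, 4, 5]

Answer: [3, 1, 0, 2, 4, 5]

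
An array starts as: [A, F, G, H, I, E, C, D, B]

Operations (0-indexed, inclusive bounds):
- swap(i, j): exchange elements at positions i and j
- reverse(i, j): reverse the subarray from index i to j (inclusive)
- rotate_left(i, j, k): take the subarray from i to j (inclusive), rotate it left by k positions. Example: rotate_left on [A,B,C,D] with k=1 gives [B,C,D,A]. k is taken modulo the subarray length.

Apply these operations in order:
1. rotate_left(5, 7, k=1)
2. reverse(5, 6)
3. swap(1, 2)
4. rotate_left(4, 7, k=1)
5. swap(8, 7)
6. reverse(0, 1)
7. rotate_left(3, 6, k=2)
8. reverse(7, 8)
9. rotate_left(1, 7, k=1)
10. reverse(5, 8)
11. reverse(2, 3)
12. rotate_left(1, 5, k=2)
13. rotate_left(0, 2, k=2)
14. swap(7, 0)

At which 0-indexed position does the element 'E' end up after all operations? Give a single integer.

After 1 (rotate_left(5, 7, k=1)): [A, F, G, H, I, C, D, E, B]
After 2 (reverse(5, 6)): [A, F, G, H, I, D, C, E, B]
After 3 (swap(1, 2)): [A, G, F, H, I, D, C, E, B]
After 4 (rotate_left(4, 7, k=1)): [A, G, F, H, D, C, E, I, B]
After 5 (swap(8, 7)): [A, G, F, H, D, C, E, B, I]
After 6 (reverse(0, 1)): [G, A, F, H, D, C, E, B, I]
After 7 (rotate_left(3, 6, k=2)): [G, A, F, C, E, H, D, B, I]
After 8 (reverse(7, 8)): [G, A, F, C, E, H, D, I, B]
After 9 (rotate_left(1, 7, k=1)): [G, F, C, E, H, D, I, A, B]
After 10 (reverse(5, 8)): [G, F, C, E, H, B, A, I, D]
After 11 (reverse(2, 3)): [G, F, E, C, H, B, A, I, D]
After 12 (rotate_left(1, 5, k=2)): [G, C, H, B, F, E, A, I, D]
After 13 (rotate_left(0, 2, k=2)): [H, G, C, B, F, E, A, I, D]
After 14 (swap(7, 0)): [I, G, C, B, F, E, A, H, D]

Answer: 5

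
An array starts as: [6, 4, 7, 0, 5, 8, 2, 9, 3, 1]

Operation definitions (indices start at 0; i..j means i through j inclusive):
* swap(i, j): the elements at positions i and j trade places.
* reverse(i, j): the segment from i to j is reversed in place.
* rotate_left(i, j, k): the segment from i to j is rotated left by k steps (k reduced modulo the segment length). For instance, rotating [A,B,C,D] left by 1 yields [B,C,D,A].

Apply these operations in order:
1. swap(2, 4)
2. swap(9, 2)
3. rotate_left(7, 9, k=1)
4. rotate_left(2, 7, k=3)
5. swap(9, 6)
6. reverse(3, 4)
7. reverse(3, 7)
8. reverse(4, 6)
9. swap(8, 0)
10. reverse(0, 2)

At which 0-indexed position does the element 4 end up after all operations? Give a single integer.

After 1 (swap(2, 4)): [6, 4, 5, 0, 7, 8, 2, 9, 3, 1]
After 2 (swap(9, 2)): [6, 4, 1, 0, 7, 8, 2, 9, 3, 5]
After 3 (rotate_left(7, 9, k=1)): [6, 4, 1, 0, 7, 8, 2, 3, 5, 9]
After 4 (rotate_left(2, 7, k=3)): [6, 4, 8, 2, 3, 1, 0, 7, 5, 9]
After 5 (swap(9, 6)): [6, 4, 8, 2, 3, 1, 9, 7, 5, 0]
After 6 (reverse(3, 4)): [6, 4, 8, 3, 2, 1, 9, 7, 5, 0]
After 7 (reverse(3, 7)): [6, 4, 8, 7, 9, 1, 2, 3, 5, 0]
After 8 (reverse(4, 6)): [6, 4, 8, 7, 2, 1, 9, 3, 5, 0]
After 9 (swap(8, 0)): [5, 4, 8, 7, 2, 1, 9, 3, 6, 0]
After 10 (reverse(0, 2)): [8, 4, 5, 7, 2, 1, 9, 3, 6, 0]

Answer: 1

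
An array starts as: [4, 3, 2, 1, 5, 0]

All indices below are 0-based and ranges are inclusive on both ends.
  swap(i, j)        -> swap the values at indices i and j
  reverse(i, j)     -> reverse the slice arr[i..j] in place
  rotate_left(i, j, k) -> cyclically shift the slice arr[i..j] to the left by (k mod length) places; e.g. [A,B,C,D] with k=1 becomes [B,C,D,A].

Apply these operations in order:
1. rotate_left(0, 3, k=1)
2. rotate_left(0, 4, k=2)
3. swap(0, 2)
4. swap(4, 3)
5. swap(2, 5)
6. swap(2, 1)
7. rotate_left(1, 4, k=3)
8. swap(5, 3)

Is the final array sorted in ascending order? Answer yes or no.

After 1 (rotate_left(0, 3, k=1)): [3, 2, 1, 4, 5, 0]
After 2 (rotate_left(0, 4, k=2)): [1, 4, 5, 3, 2, 0]
After 3 (swap(0, 2)): [5, 4, 1, 3, 2, 0]
After 4 (swap(4, 3)): [5, 4, 1, 2, 3, 0]
After 5 (swap(2, 5)): [5, 4, 0, 2, 3, 1]
After 6 (swap(2, 1)): [5, 0, 4, 2, 3, 1]
After 7 (rotate_left(1, 4, k=3)): [5, 3, 0, 4, 2, 1]
After 8 (swap(5, 3)): [5, 3, 0, 1, 2, 4]

Answer: no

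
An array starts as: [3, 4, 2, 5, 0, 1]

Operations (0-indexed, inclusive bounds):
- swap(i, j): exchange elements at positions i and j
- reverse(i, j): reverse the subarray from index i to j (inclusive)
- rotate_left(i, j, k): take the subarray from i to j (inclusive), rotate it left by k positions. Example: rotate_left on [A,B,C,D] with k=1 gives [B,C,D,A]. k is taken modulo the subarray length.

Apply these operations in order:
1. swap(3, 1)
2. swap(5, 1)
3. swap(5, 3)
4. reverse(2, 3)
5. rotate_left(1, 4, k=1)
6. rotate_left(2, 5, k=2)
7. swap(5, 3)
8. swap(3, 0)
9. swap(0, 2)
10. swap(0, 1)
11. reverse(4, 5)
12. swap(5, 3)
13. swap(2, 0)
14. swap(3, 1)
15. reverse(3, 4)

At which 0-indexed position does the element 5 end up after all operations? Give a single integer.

Answer: 2

Derivation:
After 1 (swap(3, 1)): [3, 5, 2, 4, 0, 1]
After 2 (swap(5, 1)): [3, 1, 2, 4, 0, 5]
After 3 (swap(5, 3)): [3, 1, 2, 5, 0, 4]
After 4 (reverse(2, 3)): [3, 1, 5, 2, 0, 4]
After 5 (rotate_left(1, 4, k=1)): [3, 5, 2, 0, 1, 4]
After 6 (rotate_left(2, 5, k=2)): [3, 5, 1, 4, 2, 0]
After 7 (swap(5, 3)): [3, 5, 1, 0, 2, 4]
After 8 (swap(3, 0)): [0, 5, 1, 3, 2, 4]
After 9 (swap(0, 2)): [1, 5, 0, 3, 2, 4]
After 10 (swap(0, 1)): [5, 1, 0, 3, 2, 4]
After 11 (reverse(4, 5)): [5, 1, 0, 3, 4, 2]
After 12 (swap(5, 3)): [5, 1, 0, 2, 4, 3]
After 13 (swap(2, 0)): [0, 1, 5, 2, 4, 3]
After 14 (swap(3, 1)): [0, 2, 5, 1, 4, 3]
After 15 (reverse(3, 4)): [0, 2, 5, 4, 1, 3]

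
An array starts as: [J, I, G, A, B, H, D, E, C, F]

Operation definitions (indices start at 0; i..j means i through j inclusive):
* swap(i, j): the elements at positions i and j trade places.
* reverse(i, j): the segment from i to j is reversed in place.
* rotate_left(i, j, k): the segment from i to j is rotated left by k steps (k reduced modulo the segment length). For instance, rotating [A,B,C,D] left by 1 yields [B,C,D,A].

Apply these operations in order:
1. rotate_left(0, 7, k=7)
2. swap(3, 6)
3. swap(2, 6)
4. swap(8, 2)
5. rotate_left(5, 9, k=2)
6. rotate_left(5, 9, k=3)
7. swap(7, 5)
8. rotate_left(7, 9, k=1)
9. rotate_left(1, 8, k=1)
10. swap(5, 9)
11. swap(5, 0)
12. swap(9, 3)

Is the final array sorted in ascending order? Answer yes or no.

After 1 (rotate_left(0, 7, k=7)): [E, J, I, G, A, B, H, D, C, F]
After 2 (swap(3, 6)): [E, J, I, H, A, B, G, D, C, F]
After 3 (swap(2, 6)): [E, J, G, H, A, B, I, D, C, F]
After 4 (swap(8, 2)): [E, J, C, H, A, B, I, D, G, F]
After 5 (rotate_left(5, 9, k=2)): [E, J, C, H, A, D, G, F, B, I]
After 6 (rotate_left(5, 9, k=3)): [E, J, C, H, A, B, I, D, G, F]
After 7 (swap(7, 5)): [E, J, C, H, A, D, I, B, G, F]
After 8 (rotate_left(7, 9, k=1)): [E, J, C, H, A, D, I, G, F, B]
After 9 (rotate_left(1, 8, k=1)): [E, C, H, A, D, I, G, F, J, B]
After 10 (swap(5, 9)): [E, C, H, A, D, B, G, F, J, I]
After 11 (swap(5, 0)): [B, C, H, A, D, E, G, F, J, I]
After 12 (swap(9, 3)): [B, C, H, I, D, E, G, F, J, A]

Answer: no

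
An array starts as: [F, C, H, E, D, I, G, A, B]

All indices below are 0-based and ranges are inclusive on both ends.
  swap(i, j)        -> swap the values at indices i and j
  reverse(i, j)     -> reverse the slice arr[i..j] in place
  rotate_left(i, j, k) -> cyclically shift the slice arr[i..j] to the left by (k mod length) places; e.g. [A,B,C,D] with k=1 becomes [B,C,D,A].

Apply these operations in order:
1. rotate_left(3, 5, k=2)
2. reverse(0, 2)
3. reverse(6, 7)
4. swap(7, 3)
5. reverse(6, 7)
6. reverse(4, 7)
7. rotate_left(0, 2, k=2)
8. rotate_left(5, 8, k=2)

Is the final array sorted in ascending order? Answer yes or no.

Answer: no

Derivation:
After 1 (rotate_left(3, 5, k=2)): [F, C, H, I, E, D, G, A, B]
After 2 (reverse(0, 2)): [H, C, F, I, E, D, G, A, B]
After 3 (reverse(6, 7)): [H, C, F, I, E, D, A, G, B]
After 4 (swap(7, 3)): [H, C, F, G, E, D, A, I, B]
After 5 (reverse(6, 7)): [H, C, F, G, E, D, I, A, B]
After 6 (reverse(4, 7)): [H, C, F, G, A, I, D, E, B]
After 7 (rotate_left(0, 2, k=2)): [F, H, C, G, A, I, D, E, B]
After 8 (rotate_left(5, 8, k=2)): [F, H, C, G, A, E, B, I, D]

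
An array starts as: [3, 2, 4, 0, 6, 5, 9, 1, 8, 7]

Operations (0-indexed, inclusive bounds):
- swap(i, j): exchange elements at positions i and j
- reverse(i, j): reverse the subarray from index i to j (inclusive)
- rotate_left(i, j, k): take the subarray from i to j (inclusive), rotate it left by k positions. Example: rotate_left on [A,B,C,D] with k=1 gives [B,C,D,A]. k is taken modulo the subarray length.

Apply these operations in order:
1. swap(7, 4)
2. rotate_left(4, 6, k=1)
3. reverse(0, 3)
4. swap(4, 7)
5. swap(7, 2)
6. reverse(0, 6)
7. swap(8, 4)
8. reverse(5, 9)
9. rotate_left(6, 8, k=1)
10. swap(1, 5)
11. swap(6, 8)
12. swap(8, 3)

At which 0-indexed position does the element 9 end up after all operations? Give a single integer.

Answer: 5

Derivation:
After 1 (swap(7, 4)): [3, 2, 4, 0, 1, 5, 9, 6, 8, 7]
After 2 (rotate_left(4, 6, k=1)): [3, 2, 4, 0, 5, 9, 1, 6, 8, 7]
After 3 (reverse(0, 3)): [0, 4, 2, 3, 5, 9, 1, 6, 8, 7]
After 4 (swap(4, 7)): [0, 4, 2, 3, 6, 9, 1, 5, 8, 7]
After 5 (swap(7, 2)): [0, 4, 5, 3, 6, 9, 1, 2, 8, 7]
After 6 (reverse(0, 6)): [1, 9, 6, 3, 5, 4, 0, 2, 8, 7]
After 7 (swap(8, 4)): [1, 9, 6, 3, 8, 4, 0, 2, 5, 7]
After 8 (reverse(5, 9)): [1, 9, 6, 3, 8, 7, 5, 2, 0, 4]
After 9 (rotate_left(6, 8, k=1)): [1, 9, 6, 3, 8, 7, 2, 0, 5, 4]
After 10 (swap(1, 5)): [1, 7, 6, 3, 8, 9, 2, 0, 5, 4]
After 11 (swap(6, 8)): [1, 7, 6, 3, 8, 9, 5, 0, 2, 4]
After 12 (swap(8, 3)): [1, 7, 6, 2, 8, 9, 5, 0, 3, 4]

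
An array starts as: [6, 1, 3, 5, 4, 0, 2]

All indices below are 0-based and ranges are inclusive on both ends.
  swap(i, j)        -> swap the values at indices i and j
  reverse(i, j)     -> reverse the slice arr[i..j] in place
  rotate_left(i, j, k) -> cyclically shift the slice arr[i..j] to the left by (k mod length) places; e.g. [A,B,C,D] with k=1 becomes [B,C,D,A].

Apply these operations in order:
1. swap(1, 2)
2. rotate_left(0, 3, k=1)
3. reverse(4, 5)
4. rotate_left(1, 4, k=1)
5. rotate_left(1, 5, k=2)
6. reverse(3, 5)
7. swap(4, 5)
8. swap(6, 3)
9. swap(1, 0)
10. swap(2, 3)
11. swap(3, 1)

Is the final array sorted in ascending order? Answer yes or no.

Answer: yes

Derivation:
After 1 (swap(1, 2)): [6, 3, 1, 5, 4, 0, 2]
After 2 (rotate_left(0, 3, k=1)): [3, 1, 5, 6, 4, 0, 2]
After 3 (reverse(4, 5)): [3, 1, 5, 6, 0, 4, 2]
After 4 (rotate_left(1, 4, k=1)): [3, 5, 6, 0, 1, 4, 2]
After 5 (rotate_left(1, 5, k=2)): [3, 0, 1, 4, 5, 6, 2]
After 6 (reverse(3, 5)): [3, 0, 1, 6, 5, 4, 2]
After 7 (swap(4, 5)): [3, 0, 1, 6, 4, 5, 2]
After 8 (swap(6, 3)): [3, 0, 1, 2, 4, 5, 6]
After 9 (swap(1, 0)): [0, 3, 1, 2, 4, 5, 6]
After 10 (swap(2, 3)): [0, 3, 2, 1, 4, 5, 6]
After 11 (swap(3, 1)): [0, 1, 2, 3, 4, 5, 6]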